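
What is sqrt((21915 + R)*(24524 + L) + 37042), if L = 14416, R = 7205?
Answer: sqrt(1133969842) ≈ 33674.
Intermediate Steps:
sqrt((21915 + R)*(24524 + L) + 37042) = sqrt((21915 + 7205)*(24524 + 14416) + 37042) = sqrt(29120*38940 + 37042) = sqrt(1133932800 + 37042) = sqrt(1133969842)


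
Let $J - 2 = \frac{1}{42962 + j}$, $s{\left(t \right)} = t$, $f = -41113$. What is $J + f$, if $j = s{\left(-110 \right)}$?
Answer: $- \frac{1761688571}{42852} \approx -41111.0$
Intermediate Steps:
$j = -110$
$J = \frac{85705}{42852}$ ($J = 2 + \frac{1}{42962 - 110} = 2 + \frac{1}{42852} = \frac{85705}{42852} \approx 2.0$)
$J + f = \frac{85705}{42852} - 41113 = - \frac{1761688571}{42852}$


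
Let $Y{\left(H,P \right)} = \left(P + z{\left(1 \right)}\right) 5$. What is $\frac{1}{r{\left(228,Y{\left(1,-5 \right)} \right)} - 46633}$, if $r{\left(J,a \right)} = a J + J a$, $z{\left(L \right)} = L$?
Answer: $- \frac{1}{55753} \approx -1.7936 \cdot 10^{-5}$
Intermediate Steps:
$Y{\left(H,P \right)} = 5 + 5 P$ ($Y{\left(H,P \right)} = \left(P + 1\right) 5 = \left(1 + P\right) 5 = 5 + 5 P$)
$r{\left(J,a \right)} = 2 J a$ ($r{\left(J,a \right)} = J a + J a = 2 J a$)
$\frac{1}{r{\left(228,Y{\left(1,-5 \right)} \right)} - 46633} = \frac{1}{2 \cdot 228 \left(5 + 5 \left(-5\right)\right) - 46633} = \frac{1}{2 \cdot 228 \left(5 - 25\right) - 46633} = \frac{1}{2 \cdot 228 \left(-20\right) - 46633} = \frac{1}{-9120 - 46633} = \frac{1}{-55753} = - \frac{1}{55753}$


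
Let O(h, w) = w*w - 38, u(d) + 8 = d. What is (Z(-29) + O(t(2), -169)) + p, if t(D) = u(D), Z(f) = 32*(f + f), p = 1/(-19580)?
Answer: 522139859/19580 ≈ 26667.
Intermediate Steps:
p = -1/19580 ≈ -5.1073e-5
u(d) = -8 + d
Z(f) = 64*f (Z(f) = 32*(2*f) = 64*f)
t(D) = -8 + D
O(h, w) = -38 + w² (O(h, w) = w² - 38 = -38 + w²)
(Z(-29) + O(t(2), -169)) + p = (64*(-29) + (-38 + (-169)²)) - 1/19580 = (-1856 + (-38 + 28561)) - 1/19580 = (-1856 + 28523) - 1/19580 = 26667 - 1/19580 = 522139859/19580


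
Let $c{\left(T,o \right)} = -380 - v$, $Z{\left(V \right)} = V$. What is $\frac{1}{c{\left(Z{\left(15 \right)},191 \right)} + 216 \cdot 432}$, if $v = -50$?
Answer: $\frac{1}{92982} \approx 1.0755 \cdot 10^{-5}$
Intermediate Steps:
$c{\left(T,o \right)} = -330$ ($c{\left(T,o \right)} = -380 - -50 = -380 + 50 = -330$)
$\frac{1}{c{\left(Z{\left(15 \right)},191 \right)} + 216 \cdot 432} = \frac{1}{-330 + 216 \cdot 432} = \frac{1}{-330 + 93312} = \frac{1}{92982}$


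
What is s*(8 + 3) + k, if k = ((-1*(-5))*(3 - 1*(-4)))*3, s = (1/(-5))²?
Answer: 2636/25 ≈ 105.44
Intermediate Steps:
s = 1/25 (s = (-⅕)² = 1/25 ≈ 0.040000)
k = 105 (k = (5*(3 + 4))*3 = (5*7)*3 = 35*3 = 105)
s*(8 + 3) + k = (8 + 3)/25 + 105 = (1/25)*11 + 105 = 11/25 + 105 = 2636/25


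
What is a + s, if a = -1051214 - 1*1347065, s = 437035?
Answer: -1961244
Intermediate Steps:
a = -2398279 (a = -1051214 - 1347065 = -2398279)
a + s = -2398279 + 437035 = -1961244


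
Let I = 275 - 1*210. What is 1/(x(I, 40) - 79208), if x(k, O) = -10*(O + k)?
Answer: -1/80258 ≈ -1.2460e-5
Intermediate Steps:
I = 65 (I = 275 - 210 = 65)
x(k, O) = -10*O - 10*k
1/(x(I, 40) - 79208) = 1/((-10*40 - 10*65) - 79208) = 1/((-400 - 650) - 79208) = 1/(-1050 - 79208) = 1/(-80258) = -1/80258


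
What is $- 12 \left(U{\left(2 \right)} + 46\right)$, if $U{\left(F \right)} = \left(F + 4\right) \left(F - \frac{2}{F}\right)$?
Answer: $-624$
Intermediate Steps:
$U{\left(F \right)} = \left(4 + F\right) \left(F - \frac{2}{F}\right)$
$- 12 \left(U{\left(2 \right)} + 46\right) = - 12 \left(\left(-2 + 2^{2} - \frac{8}{2} + 4 \cdot 2\right) + 46\right) = - 12 \left(\left(-2 + 4 - 4 + 8\right) + 46\right) = - 12 \left(6 + 46\right) = \left(-12\right) 52 = -624$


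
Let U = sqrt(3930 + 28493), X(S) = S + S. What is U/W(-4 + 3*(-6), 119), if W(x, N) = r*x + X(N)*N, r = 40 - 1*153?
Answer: sqrt(32423)/30808 ≈ 0.0058447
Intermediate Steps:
X(S) = 2*S
r = -113 (r = 40 - 153 = -113)
W(x, N) = -113*x + 2*N**2 (W(x, N) = -113*x + (2*N)*N = -113*x + 2*N**2)
U = sqrt(32423) ≈ 180.06
U/W(-4 + 3*(-6), 119) = sqrt(32423)/(-113*(-4 + 3*(-6)) + 2*119**2) = sqrt(32423)/(-113*(-4 - 18) + 2*14161) = sqrt(32423)/(-113*(-22) + 28322) = sqrt(32423)/(2486 + 28322) = sqrt(32423)/30808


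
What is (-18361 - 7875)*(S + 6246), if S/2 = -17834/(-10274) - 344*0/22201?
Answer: -842268370496/5137 ≈ -1.6396e+8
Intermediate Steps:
S = 17834/5137 (S = 2*(-17834/(-10274) - 344*0/22201) = 2*(-17834*(-1/10274) + 0*(1/22201)) = 2*(8917/5137 + 0) = 2*(8917/5137) = 17834/5137 ≈ 3.4717)
(-18361 - 7875)*(S + 6246) = (-18361 - 7875)*(17834/5137 + 6246) = -26236*32103536/5137 = -842268370496/5137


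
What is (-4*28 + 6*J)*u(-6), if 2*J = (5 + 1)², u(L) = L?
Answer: 24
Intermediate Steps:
J = 18 (J = (5 + 1)²/2 = (½)*6² = (½)*36 = 18)
(-4*28 + 6*J)*u(-6) = (-4*28 + 6*18)*(-6) = (-112 + 108)*(-6) = -4*(-6) = 24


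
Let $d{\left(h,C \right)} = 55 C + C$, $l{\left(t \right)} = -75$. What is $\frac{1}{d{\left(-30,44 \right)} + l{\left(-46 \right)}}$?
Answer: $\frac{1}{2389} \approx 0.00041859$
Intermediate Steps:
$d{\left(h,C \right)} = 56 C$
$\frac{1}{d{\left(-30,44 \right)} + l{\left(-46 \right)}} = \frac{1}{56 \cdot 44 - 75} = \frac{1}{2464 - 75} = \frac{1}{2389}$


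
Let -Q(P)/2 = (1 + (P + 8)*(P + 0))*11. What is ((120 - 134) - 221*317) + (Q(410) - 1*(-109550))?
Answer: -3730903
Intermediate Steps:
Q(P) = -22 - 22*P*(8 + P) (Q(P) = -2*(1 + (P + 8)*(P + 0))*11 = -2*(1 + (8 + P)*P)*11 = -2*(1 + P*(8 + P))*11 = -2*(11 + 11*P*(8 + P)) = -22 - 22*P*(8 + P))
((120 - 134) - 221*317) + (Q(410) - 1*(-109550)) = ((120 - 134) - 221*317) + ((-22 - 176*410 - 22*410²) - 1*(-109550)) = (-14 - 70057) + ((-22 - 72160 - 22*168100) + 109550) = -70071 + ((-22 - 72160 - 3698200) + 109550) = -70071 + (-3770382 + 109550) = -70071 - 3660832 = -3730903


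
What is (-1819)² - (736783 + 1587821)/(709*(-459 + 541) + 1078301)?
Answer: 1253400905825/378813 ≈ 3.3088e+6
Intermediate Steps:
(-1819)² - (736783 + 1587821)/(709*(-459 + 541) + 1078301) = 3308761 - 2324604/(709*82 + 1078301) = 3308761 - 2324604/(58138 + 1078301) = 3308761 - 2324604/1136439 = 3308761 - 1*774868/378813 = 3308761 - 774868/378813 = 1253400905825/378813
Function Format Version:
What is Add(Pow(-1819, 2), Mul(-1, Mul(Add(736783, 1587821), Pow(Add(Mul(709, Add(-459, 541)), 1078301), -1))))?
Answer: Rational(1253400905825, 378813) ≈ 3.3088e+6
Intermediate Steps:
Add(Pow(-1819, 2), Mul(-1, Mul(Add(736783, 1587821), Pow(Add(Mul(709, Add(-459, 541)), 1078301), -1)))) = Add(3308761, Mul(-1, Mul(2324604, Pow(Add(Mul(709, 82), 1078301), -1)))) = Add(3308761, Mul(-1, Mul(2324604, Pow(Add(58138, 1078301), -1)))) = Add(3308761, Mul(-1, Mul(2324604, Pow(1136439, -1)))) = Add(3308761, Mul(-1, Mul(2324604, Rational(1, 1136439)))) = Add(3308761, Mul(-1, Rational(774868, 378813))) = Add(3308761, Rational(-774868, 378813)) = Rational(1253400905825, 378813)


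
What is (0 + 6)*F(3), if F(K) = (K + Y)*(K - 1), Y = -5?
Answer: -24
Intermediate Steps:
F(K) = (-1 + K)*(-5 + K) (F(K) = (K - 5)*(K - 1) = (-5 + K)*(-1 + K) = (-1 + K)*(-5 + K))
(0 + 6)*F(3) = (0 + 6)*(5 + 3**2 - 6*3) = 6*(5 + 9 - 18) = 6*(-4) = -24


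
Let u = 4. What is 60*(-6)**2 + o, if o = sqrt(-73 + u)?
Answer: 2160 + I*sqrt(69) ≈ 2160.0 + 8.3066*I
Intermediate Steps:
o = I*sqrt(69) (o = sqrt(-73 + 4) = sqrt(-69) = I*sqrt(69) ≈ 8.3066*I)
60*(-6)**2 + o = 60*(-6)**2 + I*sqrt(69) = 60*36 + I*sqrt(69) = 2160 + I*sqrt(69)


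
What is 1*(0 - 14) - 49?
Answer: -63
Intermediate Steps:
1*(0 - 14) - 49 = 1*(-14) - 49 = -14 - 49 = -63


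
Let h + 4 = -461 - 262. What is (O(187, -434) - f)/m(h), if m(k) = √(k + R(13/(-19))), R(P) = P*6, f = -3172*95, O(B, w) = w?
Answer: -300906*I*√263929/13891 ≈ -11129.0*I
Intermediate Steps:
f = -301340
R(P) = 6*P
h = -727 (h = -4 + (-461 - 262) = -4 - 723 = -727)
m(k) = √(-78/19 + k) (m(k) = √(k + 6*(13/(-19))) = √(k + 6*(13*(-1/19))) = √(k + 6*(-13/19)) = √(k - 78/19) = √(-78/19 + k))
(O(187, -434) - f)/m(h) = (-434 - 1*(-301340))/((√(-1482 + 361*(-727))/19)) = (-434 + 301340)/((√(-1482 - 262447)/19)) = 300906/((√(-263929)/19)) = 300906/(((I*√263929)/19)) = 300906/((I*√263929/19)) = 300906*(-I*√263929/13891) = -300906*I*√263929/13891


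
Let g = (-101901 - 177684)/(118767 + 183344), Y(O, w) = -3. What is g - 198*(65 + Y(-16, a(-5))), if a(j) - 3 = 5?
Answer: -3708994221/302111 ≈ -12277.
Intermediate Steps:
a(j) = 8 (a(j) = 3 + 5 = 8)
g = -279585/302111 ≈ -0.92544
g - 198*(65 + Y(-16, a(-5))) = -279585/302111 - 198*(65 - 3) = -279585/302111 - 198*62 = -279585/302111 - 1*12276 = -279585/302111 - 12276 = -3708994221/302111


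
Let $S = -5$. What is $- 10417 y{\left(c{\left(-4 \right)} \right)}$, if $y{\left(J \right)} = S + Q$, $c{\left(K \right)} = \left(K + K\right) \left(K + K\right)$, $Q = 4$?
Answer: $10417$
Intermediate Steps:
$c{\left(K \right)} = 4 K^{2}$ ($c{\left(K \right)} = 2 K 2 K = 4 K^{2}$)
$y{\left(J \right)} = -1$ ($y{\left(J \right)} = -5 + 4 = -1$)
$- 10417 y{\left(c{\left(-4 \right)} \right)} = \left(-10417\right) \left(-1\right) = 10417$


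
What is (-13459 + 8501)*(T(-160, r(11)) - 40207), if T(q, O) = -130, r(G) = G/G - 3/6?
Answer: 199990846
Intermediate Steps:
r(G) = ½ (r(G) = 1 - 3*⅙ = 1 - ½ = ½)
(-13459 + 8501)*(T(-160, r(11)) - 40207) = (-13459 + 8501)*(-130 - 40207) = -4958*(-40337) = 199990846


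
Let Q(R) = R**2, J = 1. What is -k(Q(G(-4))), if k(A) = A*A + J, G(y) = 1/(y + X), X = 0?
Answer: -257/256 ≈ -1.0039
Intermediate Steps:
G(y) = 1/y (G(y) = 1/(y + 0) = 1/y)
k(A) = 1 + A**2 (k(A) = A*A + 1 = A**2 + 1 = 1 + A**2)
-k(Q(G(-4))) = -(1 + ((1/(-4))**2)**2) = -(1 + ((-1/4)**2)**2) = -(1 + (1/16)**2) = -(1 + 1/256) = -1*257/256 = -257/256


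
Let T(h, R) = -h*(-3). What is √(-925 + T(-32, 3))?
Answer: I*√1021 ≈ 31.953*I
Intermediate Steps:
T(h, R) = 3*h
√(-925 + T(-32, 3)) = √(-925 + 3*(-32)) = √(-925 - 96) = √(-1021) = I*√1021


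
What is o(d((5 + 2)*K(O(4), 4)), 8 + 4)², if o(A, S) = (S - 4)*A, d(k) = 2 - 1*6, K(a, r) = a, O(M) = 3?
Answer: 1024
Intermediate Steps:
d(k) = -4 (d(k) = 2 - 6 = -4)
o(A, S) = A*(-4 + S) (o(A, S) = (-4 + S)*A = A*(-4 + S))
o(d((5 + 2)*K(O(4), 4)), 8 + 4)² = (-4*(-4 + (8 + 4)))² = (-4*(-4 + 12))² = (-4*8)² = (-32)² = 1024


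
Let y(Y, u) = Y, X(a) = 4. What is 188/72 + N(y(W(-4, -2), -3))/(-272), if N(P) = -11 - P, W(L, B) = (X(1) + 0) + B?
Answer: 6509/2448 ≈ 2.6589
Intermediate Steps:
W(L, B) = 4 + B (W(L, B) = (4 + 0) + B = 4 + B)
188/72 + N(y(W(-4, -2), -3))/(-272) = 188/72 + (-11 - (4 - 2))/(-272) = 188*(1/72) + (-11 - 1*2)*(-1/272) = 47/18 + (-11 - 2)*(-1/272) = 47/18 - 13*(-1/272) = 47/18 + 13/272 = 6509/2448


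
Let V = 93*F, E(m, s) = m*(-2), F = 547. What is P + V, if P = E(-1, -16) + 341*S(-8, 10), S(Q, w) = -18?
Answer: 44735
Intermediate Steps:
E(m, s) = -2*m
V = 50871 (V = 93*547 = 50871)
P = -6136 (P = -2*(-1) + 341*(-18) = 2 - 6138 = -6136)
P + V = -6136 + 50871 = 44735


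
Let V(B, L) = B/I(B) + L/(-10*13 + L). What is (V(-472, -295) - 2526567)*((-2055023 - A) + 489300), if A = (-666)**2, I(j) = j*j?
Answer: 203672254185930283/40120 ≈ 5.0766e+12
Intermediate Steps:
I(j) = j**2
V(B, L) = 1/B + L/(-130 + L) (V(B, L) = B/(B**2) + L/(-10*13 + L) = B/B**2 + L/(-130 + L) = 1/B + L/(-130 + L))
A = 443556
(V(-472, -295) - 2526567)*((-2055023 - A) + 489300) = ((-130 - 295 - 472*(-295))/((-472)*(-130 - 295)) - 2526567)*((-2055023 - 1*443556) + 489300) = (-1/472*(-130 - 295 + 139240)/(-425) - 2526567)*((-2055023 - 443556) + 489300) = (-1/472*(-1/425)*138815 - 2526567)*(-2498579 + 489300) = (27763/40120 - 2526567)*(-2009279) = -101365840277/40120*(-2009279) = 203672254185930283/40120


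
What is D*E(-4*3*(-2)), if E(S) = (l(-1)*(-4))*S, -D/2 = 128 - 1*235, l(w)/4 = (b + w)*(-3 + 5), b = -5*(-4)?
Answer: -3122688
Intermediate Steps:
b = 20
l(w) = 160 + 8*w (l(w) = 4*((20 + w)*(-3 + 5)) = 4*((20 + w)*2) = 4*(40 + 2*w) = 160 + 8*w)
D = 214 (D = -2*(128 - 1*235) = -2*(128 - 235) = -2*(-107) = 214)
E(S) = -608*S (E(S) = ((160 + 8*(-1))*(-4))*S = ((160 - 8)*(-4))*S = (152*(-4))*S = -608*S)
D*E(-4*3*(-2)) = 214*(-608*(-4*3)*(-2)) = 214*(-(-7296)*(-2)) = 214*(-608*24) = 214*(-14592) = -3122688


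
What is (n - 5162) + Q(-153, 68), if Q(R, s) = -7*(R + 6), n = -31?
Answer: -4164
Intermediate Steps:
Q(R, s) = -42 - 7*R (Q(R, s) = -7*(6 + R) = -42 - 7*R)
(n - 5162) + Q(-153, 68) = (-31 - 5162) + (-42 - 7*(-153)) = -5193 + (-42 + 1071) = -5193 + 1029 = -4164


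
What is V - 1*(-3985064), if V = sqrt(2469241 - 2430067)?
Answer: 3985064 + sqrt(39174) ≈ 3.9853e+6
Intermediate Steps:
V = sqrt(39174) ≈ 197.92
V - 1*(-3985064) = sqrt(39174) - 1*(-3985064) = sqrt(39174) + 3985064 = 3985064 + sqrt(39174)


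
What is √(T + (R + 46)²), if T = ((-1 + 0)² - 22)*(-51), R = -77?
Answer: 4*√127 ≈ 45.078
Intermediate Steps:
T = 1071 (T = ((-1)² - 22)*(-51) = (1 - 22)*(-51) = -21*(-51) = 1071)
√(T + (R + 46)²) = √(1071 + (-77 + 46)²) = √(1071 + (-31)²) = √(1071 + 961) = √2032 = 4*√127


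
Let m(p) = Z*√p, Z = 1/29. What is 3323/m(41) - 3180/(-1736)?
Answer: 795/434 + 96367*√41/41 ≈ 15052.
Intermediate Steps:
Z = 1/29 ≈ 0.034483
m(p) = √p/29
3323/m(41) - 3180/(-1736) = 3323/((√41/29)) - 3180/(-1736) = 3323*(29*√41/41) - 3180*(-1/1736) = 96367*√41/41 + 795/434 = 795/434 + 96367*√41/41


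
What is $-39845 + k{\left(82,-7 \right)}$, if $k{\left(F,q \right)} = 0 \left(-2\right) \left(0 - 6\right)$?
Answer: $-39845$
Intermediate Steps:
$k{\left(F,q \right)} = 0$ ($k{\left(F,q \right)} = 0 \left(0 - 6\right) = 0 \left(-6\right) = 0$)
$-39845 + k{\left(82,-7 \right)} = -39845 + 0 = -39845$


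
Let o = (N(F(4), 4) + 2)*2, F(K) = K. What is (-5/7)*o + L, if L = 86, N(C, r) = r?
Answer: 542/7 ≈ 77.429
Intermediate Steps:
o = 12 (o = (4 + 2)*2 = 6*2 = 12)
(-5/7)*o + L = -5/7*12 + 86 = -60/7 + 86 = 542/7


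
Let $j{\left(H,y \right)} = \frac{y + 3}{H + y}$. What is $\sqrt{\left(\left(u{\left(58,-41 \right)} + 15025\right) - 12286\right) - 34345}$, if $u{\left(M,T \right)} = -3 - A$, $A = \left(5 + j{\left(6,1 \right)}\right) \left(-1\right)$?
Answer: $\frac{2 i \sqrt{387142}}{7} \approx 177.77 i$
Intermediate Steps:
$j{\left(H,y \right)} = \frac{3 + y}{H + y}$
$A = - \frac{39}{7}$ ($A = \left(5 + \frac{3 + 1}{6 + 1}\right) \left(-1\right) = \left(5 + \frac{1}{7} \cdot 4\right) \left(-1\right) = \left(5 + \frac{4}{7}\right) \left(-1\right) = \frac{39}{7} \left(-1\right) = - \frac{39}{7} \approx -5.5714$)
$u{\left(M,T \right)} = \frac{18}{7}$ ($u{\left(M,T \right)} = -3 - - \frac{39}{7} = -3 + \frac{39}{7} = \frac{18}{7}$)
$\sqrt{\left(\left(u{\left(58,-41 \right)} + 15025\right) - 12286\right) - 34345} = \sqrt{\left(\left(\frac{18}{7} + 15025\right) - 12286\right) - 34345} = \sqrt{\left(\frac{105193}{7} - 12286\right) - 34345} = \sqrt{\frac{19191}{7} - 34345} = \sqrt{- \frac{221224}{7}} = \frac{2 i \sqrt{387142}}{7}$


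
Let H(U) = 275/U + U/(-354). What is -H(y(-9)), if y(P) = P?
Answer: 32423/1062 ≈ 30.530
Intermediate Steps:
H(U) = 275/U - U/354 (H(U) = 275/U + U*(-1/354) = 275/U - U/354)
-H(y(-9)) = -(275/(-9) - 1/354*(-9)) = -(275*(-1/9) + 3/118) = -(-275/9 + 3/118) = -1*(-32423/1062) = 32423/1062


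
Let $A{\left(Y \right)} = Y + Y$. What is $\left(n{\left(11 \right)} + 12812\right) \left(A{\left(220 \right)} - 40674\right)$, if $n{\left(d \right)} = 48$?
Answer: $-517409240$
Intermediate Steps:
$A{\left(Y \right)} = 2 Y$
$\left(n{\left(11 \right)} + 12812\right) \left(A{\left(220 \right)} - 40674\right) = \left(48 + 12812\right) \left(2 \cdot 220 - 40674\right) = 12860 \left(440 - 40674\right) = 12860 \left(-40234\right) = -517409240$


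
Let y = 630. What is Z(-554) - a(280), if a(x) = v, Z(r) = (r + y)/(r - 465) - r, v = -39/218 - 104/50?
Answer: 3088797409/5553550 ≈ 556.18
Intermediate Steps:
v = -12311/5450 (v = -39*1/218 - 104*1/50 = -39/218 - 52/25 = -12311/5450 ≈ -2.2589)
Z(r) = -r + (630 + r)/(-465 + r) (Z(r) = (r + 630)/(r - 465) - r = (630 + r)/(-465 + r) - r = -r + (630 + r)/(-465 + r))
a(x) = -12311/5450
Z(-554) - a(280) = (630 - 1*(-554)**2 + 466*(-554))/(-465 - 554) - 1*(-12311/5450) = (630 - 1*306916 - 258164)/(-1019) + 12311/5450 = -(630 - 306916 - 258164)/1019 + 12311/5450 = -1/1019*(-564450) + 12311/5450 = 564450/1019 + 12311/5450 = 3088797409/5553550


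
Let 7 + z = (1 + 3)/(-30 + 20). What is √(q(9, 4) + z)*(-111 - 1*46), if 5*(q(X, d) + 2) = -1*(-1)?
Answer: -157*I*√230/5 ≈ -476.2*I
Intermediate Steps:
q(X, d) = -9/5 (q(X, d) = -2 + (-1*(-1))/5 = -2 + (⅕)*1 = -2 + ⅕ = -9/5)
z = -37/5 (z = -7 + (1 + 3)/(-30 + 20) = -7 + 4/(-10) = -7 + 4*(-⅒) = -7 - ⅖ = -37/5 ≈ -7.4000)
√(q(9, 4) + z)*(-111 - 1*46) = √(-9/5 - 37/5)*(-111 - 1*46) = √(-46/5)*(-111 - 46) = (I*√230/5)*(-157) = -157*I*√230/5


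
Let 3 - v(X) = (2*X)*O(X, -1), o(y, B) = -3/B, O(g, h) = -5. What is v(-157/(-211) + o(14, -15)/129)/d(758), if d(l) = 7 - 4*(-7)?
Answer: 284609/952665 ≈ 0.29875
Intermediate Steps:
d(l) = 35 (d(l) = 7 + 28 = 35)
v(X) = 3 + 10*X (v(X) = 3 - 2*X*(-5) = 3 - (-10)*X = 3 + 10*X)
v(-157/(-211) + o(14, -15)/129)/d(758) = (3 + 10*(-157/(-211) - 3/(-15)/129))/35 = (3 + 10*(-157*(-1/211) - 3*(-1/15)*(1/129)))*(1/35) = (3 + 10*(157/211 + (⅕)*(1/129)))*(1/35) = (3 + 10*(157/211 + 1/645))*(1/35) = (3 + 10*(101476/136095))*(1/35) = (3 + 202952/27219)*(1/35) = (284609/27219)*(1/35) = 284609/952665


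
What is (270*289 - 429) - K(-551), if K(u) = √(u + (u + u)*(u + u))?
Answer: 77601 - √1213853 ≈ 76499.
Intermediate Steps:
K(u) = √(u + 4*u²) (K(u) = √(u + (2*u)*(2*u)) = √(u + 4*u²))
(270*289 - 429) - K(-551) = (270*289 - 429) - √(-551*(1 + 4*(-551))) = (78030 - 429) - √(-551*(1 - 2204)) = 77601 - √(-551*(-2203)) = 77601 - √1213853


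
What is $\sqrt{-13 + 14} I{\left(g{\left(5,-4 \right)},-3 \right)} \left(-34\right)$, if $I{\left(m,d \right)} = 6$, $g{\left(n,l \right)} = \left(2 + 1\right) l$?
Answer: $-204$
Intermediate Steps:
$g{\left(n,l \right)} = 3 l$
$\sqrt{-13 + 14} I{\left(g{\left(5,-4 \right)},-3 \right)} \left(-34\right) = \sqrt{-13 + 14} \cdot 6 \left(-34\right) = \sqrt{1} \cdot 6 \left(-34\right) = 1 \cdot 6 \left(-34\right) = 6 \left(-34\right) = -204$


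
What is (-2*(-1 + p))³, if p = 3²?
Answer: -4096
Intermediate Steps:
p = 9
(-2*(-1 + p))³ = (-2*(-1 + 9))³ = (-2*8)³ = (-16)³ = -4096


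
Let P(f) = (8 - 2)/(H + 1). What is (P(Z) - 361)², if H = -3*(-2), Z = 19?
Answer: 6355441/49 ≈ 1.2970e+5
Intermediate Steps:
H = 6
P(f) = 6/7 (P(f) = (8 - 2)/(6 + 1) = 6/7)
(P(Z) - 361)² = (6/7 - 361)² = (-2521/7)² = 6355441/49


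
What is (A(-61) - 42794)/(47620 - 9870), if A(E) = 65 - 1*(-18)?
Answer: -42711/37750 ≈ -1.1314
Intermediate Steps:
A(E) = 83 (A(E) = 65 + 18 = 83)
(A(-61) - 42794)/(47620 - 9870) = (83 - 42794)/(47620 - 9870) = -42711/37750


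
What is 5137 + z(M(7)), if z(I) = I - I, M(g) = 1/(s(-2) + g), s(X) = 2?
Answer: 5137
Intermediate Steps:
M(g) = 1/(2 + g)
z(I) = 0
5137 + z(M(7)) = 5137 + 0 = 5137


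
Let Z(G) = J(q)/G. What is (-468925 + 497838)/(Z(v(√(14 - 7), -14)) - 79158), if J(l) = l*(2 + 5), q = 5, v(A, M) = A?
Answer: -2288695254/6265988789 - 144565*√7/6265988789 ≈ -0.36532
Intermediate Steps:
J(l) = 7*l (J(l) = l*7 = 7*l)
Z(G) = 35/G (Z(G) = (7*5)/G = 35/G)
(-468925 + 497838)/(Z(v(√(14 - 7), -14)) - 79158) = (-468925 + 497838)/(35/(√(14 - 7)) - 79158) = 28913/(35/(√7) - 79158) = 28913/(35*(√7/7) - 79158) = 28913/(5*√7 - 79158) = 28913/(-79158 + 5*√7)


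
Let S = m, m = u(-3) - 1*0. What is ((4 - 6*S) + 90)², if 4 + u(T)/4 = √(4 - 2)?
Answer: 37252 - 9120*√2 ≈ 24354.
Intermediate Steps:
u(T) = -16 + 4*√2 (u(T) = -16 + 4*√(4 - 2) = -16 + 4*√2)
m = -16 + 4*√2 (m = (-16 + 4*√2) - 1*0 = (-16 + 4*√2) + 0 = -16 + 4*√2 ≈ -10.343)
S = -16 + 4*√2 ≈ -10.343
((4 - 6*S) + 90)² = ((4 - 6*(-16 + 4*√2)) + 90)² = ((4 + (96 - 24*√2)) + 90)² = ((100 - 24*√2) + 90)² = (190 - 24*√2)²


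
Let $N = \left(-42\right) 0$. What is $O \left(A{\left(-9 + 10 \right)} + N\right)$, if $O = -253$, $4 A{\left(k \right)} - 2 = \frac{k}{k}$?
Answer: $- \frac{759}{4} \approx -189.75$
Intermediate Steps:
$A{\left(k \right)} = \frac{3}{4}$ ($A{\left(k \right)} = \frac{1}{2} + \frac{k \frac{1}{k}}{4} = \frac{1}{2} + \frac{1}{4} \cdot 1 = \frac{1}{2} + \frac{1}{4} = \frac{3}{4}$)
$N = 0$
$O \left(A{\left(-9 + 10 \right)} + N\right) = - 253 \left(\frac{3}{4} + 0\right) = \left(-253\right) \frac{3}{4} = - \frac{759}{4}$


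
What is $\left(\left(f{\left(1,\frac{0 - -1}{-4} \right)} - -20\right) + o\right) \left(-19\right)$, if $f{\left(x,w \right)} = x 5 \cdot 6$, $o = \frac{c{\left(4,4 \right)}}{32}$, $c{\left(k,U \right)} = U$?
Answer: $- \frac{7619}{8} \approx -952.38$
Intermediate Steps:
$o = \frac{1}{8}$ ($o = \frac{4}{32} = 4 \cdot \frac{1}{32} = \frac{1}{8} \approx 0.125$)
$f{\left(x,w \right)} = 30 x$ ($f{\left(x,w \right)} = 5 x 6 = 30 x$)
$\left(\left(f{\left(1,\frac{0 - -1}{-4} \right)} - -20\right) + o\right) \left(-19\right) = \left(\left(30 \cdot 1 - -20\right) + \frac{1}{8}\right) \left(-19\right) = \left(\left(30 + 20\right) + \frac{1}{8}\right) \left(-19\right) = \left(50 + \frac{1}{8}\right) \left(-19\right) = \frac{401}{8} \left(-19\right) = - \frac{7619}{8}$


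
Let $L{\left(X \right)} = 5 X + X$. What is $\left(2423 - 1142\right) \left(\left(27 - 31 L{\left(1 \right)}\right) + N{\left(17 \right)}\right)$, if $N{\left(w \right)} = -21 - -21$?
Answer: $-203679$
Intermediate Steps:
$L{\left(X \right)} = 6 X$
$N{\left(w \right)} = 0$ ($N{\left(w \right)} = -21 + 21 = 0$)
$\left(2423 - 1142\right) \left(\left(27 - 31 L{\left(1 \right)}\right) + N{\left(17 \right)}\right) = \left(2423 - 1142\right) \left(\left(27 - 31 \cdot 6 \cdot 1\right) + 0\right) = 1281 \left(\left(27 - 186\right) + 0\right) = 1281 \left(-159 + 0\right) = 1281 \left(-159\right) = -203679$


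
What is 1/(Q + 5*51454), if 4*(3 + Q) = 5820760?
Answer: 1/1712457 ≈ 5.8396e-7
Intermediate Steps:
Q = 1455187 (Q = -3 + (¼)*5820760 = -3 + 1455190 = 1455187)
1/(Q + 5*51454) = 1/(1455187 + 5*51454) = 1/(1455187 + 257270) = 1/1712457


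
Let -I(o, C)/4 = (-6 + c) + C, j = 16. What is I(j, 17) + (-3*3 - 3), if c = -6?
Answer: -32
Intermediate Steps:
I(o, C) = 48 - 4*C (I(o, C) = -4*((-6 - 6) + C) = -4*(-12 + C) = 48 - 4*C)
I(j, 17) + (-3*3 - 3) = (48 - 4*17) + (-3*3 - 3) = (48 - 68) + (-9 - 3) = -20 - 12 = -32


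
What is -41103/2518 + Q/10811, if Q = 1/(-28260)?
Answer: -6278870852549/384648244740 ≈ -16.324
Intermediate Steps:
Q = -1/28260 ≈ -3.5386e-5
-41103/2518 + Q/10811 = -41103/2518 - 1/28260/10811 = -41103*1/2518 - 1/28260*1/10811 = -41103/2518 - 1/305518860 = -6278870852549/384648244740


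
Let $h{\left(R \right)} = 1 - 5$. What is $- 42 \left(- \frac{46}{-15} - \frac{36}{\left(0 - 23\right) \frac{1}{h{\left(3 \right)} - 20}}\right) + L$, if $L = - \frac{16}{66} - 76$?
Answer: $\frac{5209384}{3795} \approx 1372.7$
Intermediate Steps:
$h{\left(R \right)} = -4$
$L = - \frac{2516}{33}$ ($L = \left(-16\right) \frac{1}{66} - 76 = - \frac{8}{33} - 76 = - \frac{2516}{33} \approx -76.242$)
$- 42 \left(- \frac{46}{-15} - \frac{36}{\left(0 - 23\right) \frac{1}{h{\left(3 \right)} - 20}}\right) + L = - 42 \left(- \frac{46}{-15} - \frac{36}{\left(0 - 23\right) \frac{1}{-4 - 20}}\right) - \frac{2516}{33} = - 42 \left(\left(-46\right) \left(- \frac{1}{15}\right) - \frac{36}{\left(-23\right) \frac{1}{-24}}\right) - \frac{2516}{33} = - 42 \left(\frac{46}{15} - \frac{36}{\left(-23\right) \left(- \frac{1}{24}\right)}\right) - \frac{2516}{33} = - 42 \left(\frac{46}{15} - \frac{36}{\frac{23}{24}}\right) - \frac{2516}{33} = - 42 \left(\frac{46}{15} - \frac{864}{23}\right) - \frac{2516}{33} = \left(-42\right) \left(- \frac{11902}{345}\right) - \frac{2516}{33} = \frac{166628}{115} - \frac{2516}{33} = \frac{5209384}{3795}$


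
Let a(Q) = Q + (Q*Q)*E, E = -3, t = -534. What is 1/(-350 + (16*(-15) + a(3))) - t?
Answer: 327875/614 ≈ 534.00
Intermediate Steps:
a(Q) = Q - 3*Q**2 (a(Q) = Q + (Q*Q)*(-3) = Q + Q**2*(-3) = Q - 3*Q**2)
1/(-350 + (16*(-15) + a(3))) - t = 1/(-350 + (16*(-15) + 3*(1 - 3*3))) - 1*(-534) = 1/(-350 + (-240 + 3*(1 - 9))) + 534 = 1/(-350 + (-240 + 3*(-8))) + 534 = 1/(-350 + (-240 - 24)) + 534 = 1/(-350 - 264) + 534 = 1/(-614) + 534 = -1/614 + 534 = 327875/614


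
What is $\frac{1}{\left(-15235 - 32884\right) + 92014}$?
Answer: $\frac{1}{43895} \approx 2.2782 \cdot 10^{-5}$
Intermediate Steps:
$\frac{1}{\left(-15235 - 32884\right) + 92014} = \frac{1}{-48119 + 92014} = \frac{1}{43895}$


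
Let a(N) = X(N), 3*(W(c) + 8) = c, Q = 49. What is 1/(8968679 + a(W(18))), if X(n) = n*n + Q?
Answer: 1/8968732 ≈ 1.1150e-7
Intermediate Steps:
W(c) = -8 + c/3
X(n) = 49 + n² (X(n) = n*n + 49 = n² + 49 = 49 + n²)
a(N) = 49 + N²
1/(8968679 + a(W(18))) = 1/(8968679 + (49 + (-8 + (⅓)*18)²)) = 1/(8968679 + (49 + (-8 + 6)²)) = 1/(8968679 + (49 + (-2)²)) = 1/(8968679 + (49 + 4)) = 1/(8968679 + 53) = 1/8968732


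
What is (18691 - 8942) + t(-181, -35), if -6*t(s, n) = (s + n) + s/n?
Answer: 2054669/210 ≈ 9784.1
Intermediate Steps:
t(s, n) = -n/6 - s/6 - s/(6*n) (t(s, n) = -((s + n) + s/n)/6 = -((n + s) + s/n)/6 = -(n + s + s/n)/6 = -n/6 - s/6 - s/(6*n))
(18691 - 8942) + t(-181, -35) = (18691 - 8942) + (⅙)*(-1*(-181) - 1*(-35)*(-35 - 181))/(-35) = 9749 + (⅙)*(-1/35)*(181 - 1*(-35)*(-216)) = 9749 + (⅙)*(-1/35)*(181 - 7560) = 9749 + (⅙)*(-1/35)*(-7379) = 9749 + 7379/210 = 2054669/210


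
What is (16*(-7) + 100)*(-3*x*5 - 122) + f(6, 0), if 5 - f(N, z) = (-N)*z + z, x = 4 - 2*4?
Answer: 749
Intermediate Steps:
x = -4 (x = 4 - 8 = -4)
f(N, z) = 5 - z + N*z (f(N, z) = 5 - ((-N)*z + z) = 5 - (-N*z + z) = 5 - (z - N*z) = 5 + (-z + N*z) = 5 - z + N*z)
(16*(-7) + 100)*(-3*x*5 - 122) + f(6, 0) = (16*(-7) + 100)*(-3*(-4)*5 - 122) + (5 - 1*0 + 6*0) = (-112 + 100)*(12*5 - 122) + (5 + 0 + 0) = -12*(60 - 122) + 5 = -12*(-62) + 5 = 744 + 5 = 749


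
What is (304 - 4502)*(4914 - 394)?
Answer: -18974960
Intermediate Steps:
(304 - 4502)*(4914 - 394) = -4198*4520 = -18974960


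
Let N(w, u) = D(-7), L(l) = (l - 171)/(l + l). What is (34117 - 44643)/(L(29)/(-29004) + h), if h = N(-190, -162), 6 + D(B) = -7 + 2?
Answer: 8853587016/9252205 ≈ 956.92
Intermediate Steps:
L(l) = (-171 + l)/(2*l) (L(l) = (-171 + l)/((2*l)) = (-171 + l)*(1/(2*l)) = (-171 + l)/(2*l))
D(B) = -11 (D(B) = -6 + (-7 + 2) = -6 - 5 = -11)
N(w, u) = -11
h = -11
(34117 - 44643)/(L(29)/(-29004) + h) = (34117 - 44643)/(((1/2)*(-171 + 29)/29)/(-29004) - 11) = -10526/(((1/2)*(1/29)*(-142))*(-1/29004) - 11) = -10526/(-71/29*(-1/29004) - 11) = -10526/(71/841116 - 11) = -10526/(-9252205/841116) = -10526*(-841116/9252205) = 8853587016/9252205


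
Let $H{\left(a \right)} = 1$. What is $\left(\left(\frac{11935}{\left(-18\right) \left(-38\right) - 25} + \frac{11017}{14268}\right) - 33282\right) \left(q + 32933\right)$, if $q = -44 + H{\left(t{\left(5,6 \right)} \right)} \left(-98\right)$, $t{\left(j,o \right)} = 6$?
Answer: $- \frac{10255719187018591}{9402612} \approx -1.0907 \cdot 10^{9}$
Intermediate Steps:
$q = -142$ ($q = -44 + 1 \left(-98\right) = -44 - 98 = -142$)
$\left(\left(\frac{11935}{\left(-18\right) \left(-38\right) - 25} + \frac{11017}{14268}\right) - 33282\right) \left(q + 32933\right) = \left(\left(\frac{11935}{\left(-18\right) \left(-38\right) - 25} + \frac{11017}{14268}\right) - 33282\right) \left(-142 + 32933\right) = \left(\left(\frac{11935}{684 - 25} + 11017 \cdot \frac{1}{14268}\right) - 33282\right) 32791 = \left(\left(\frac{11935}{659} + \frac{11017}{14268}\right) - 33282\right) 32791 = \left(\frac{177548783}{9402612} - 33282\right) 32791 = \left(- \frac{312760183801}{9402612}\right) 32791 = - \frac{10255719187018591}{9402612}$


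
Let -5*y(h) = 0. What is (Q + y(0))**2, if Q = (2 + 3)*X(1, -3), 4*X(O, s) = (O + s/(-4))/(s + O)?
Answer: 1225/1024 ≈ 1.1963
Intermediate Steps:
X(O, s) = (O - s/4)/(4*(O + s)) (X(O, s) = ((O + s/(-4))/(s + O))/4 = ((O + s*(-1/4))/(O + s))/4 = ((O - s/4)/(O + s))/4 = (O - s/4)/(4*(O + s)))
y(h) = 0 (y(h) = -1/5*0 = 0)
Q = -35/32 (Q = (2 + 3)*((-1/16*(-3) + (1/4)*1)/(1 - 3)) = 5*((3/16 + 1/4)/(-2)) = 5*(-1/2*7/16) = 5*(-7/32) = -35/32 ≈ -1.0938)
(Q + y(0))**2 = (-35/32 + 0)**2 = (-35/32)**2 = 1225/1024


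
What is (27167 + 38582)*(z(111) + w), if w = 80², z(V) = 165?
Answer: 431642185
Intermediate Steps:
w = 6400
(27167 + 38582)*(z(111) + w) = (27167 + 38582)*(165 + 6400) = 65749*6565 = 431642185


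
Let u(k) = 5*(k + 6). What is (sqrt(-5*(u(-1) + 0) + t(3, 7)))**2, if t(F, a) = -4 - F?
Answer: -132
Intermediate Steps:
u(k) = 30 + 5*k (u(k) = 5*(6 + k) = 30 + 5*k)
(sqrt(-5*(u(-1) + 0) + t(3, 7)))**2 = (sqrt(-5*((30 + 5*(-1)) + 0) + (-4 - 1*3)))**2 = (sqrt(-5*((30 - 5) + 0) + (-4 - 3)))**2 = (sqrt(-5*(25 + 0) - 7))**2 = (sqrt(-5*25 - 7))**2 = (sqrt(-125 - 7))**2 = (sqrt(-132))**2 = (2*I*sqrt(33))**2 = -132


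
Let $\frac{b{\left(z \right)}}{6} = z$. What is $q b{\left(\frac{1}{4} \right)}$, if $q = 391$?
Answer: $\frac{1173}{2} \approx 586.5$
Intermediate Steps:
$b{\left(z \right)} = 6 z$
$q b{\left(\frac{1}{4} \right)} = 391 \cdot \frac{6}{4} = 391 \cdot 6 \cdot \frac{1}{4} = 391 \cdot \frac{3}{2} = \frac{1173}{2}$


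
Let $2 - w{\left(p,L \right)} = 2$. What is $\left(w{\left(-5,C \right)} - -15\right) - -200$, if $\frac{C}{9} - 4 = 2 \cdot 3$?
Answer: $215$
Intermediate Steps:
$C = 90$ ($C = 36 + 9 \cdot 2 \cdot 3 = 36 + 9 \cdot 6 = 36 + 54 = 90$)
$w{\left(p,L \right)} = 0$ ($w{\left(p,L \right)} = 2 - 2 = 0$)
$\left(w{\left(-5,C \right)} - -15\right) - -200 = \left(0 - -15\right) - -200 = \left(0 + 15\right) + 200 = 15 + 200 = 215$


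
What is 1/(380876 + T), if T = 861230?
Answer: 1/1242106 ≈ 8.0508e-7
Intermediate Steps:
1/(380876 + T) = 1/(380876 + 861230) = 1/1242106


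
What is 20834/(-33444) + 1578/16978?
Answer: -75236255/141953058 ≈ -0.53001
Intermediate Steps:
20834/(-33444) + 1578/16978 = 20834*(-1/33444) + 1578*(1/16978) = -10417/16722 + 789/8489 = -75236255/141953058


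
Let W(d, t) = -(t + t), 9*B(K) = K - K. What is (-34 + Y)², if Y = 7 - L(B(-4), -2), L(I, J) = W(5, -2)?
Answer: 961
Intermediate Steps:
B(K) = 0 (B(K) = (K - K)/9 = (⅑)*0 = 0)
W(d, t) = -2*t
L(I, J) = 4 (L(I, J) = -2*(-2) = 4)
Y = 3 (Y = 7 - 1*4 = 7 - 4 = 3)
(-34 + Y)² = (-34 + 3)² = (-31)² = 961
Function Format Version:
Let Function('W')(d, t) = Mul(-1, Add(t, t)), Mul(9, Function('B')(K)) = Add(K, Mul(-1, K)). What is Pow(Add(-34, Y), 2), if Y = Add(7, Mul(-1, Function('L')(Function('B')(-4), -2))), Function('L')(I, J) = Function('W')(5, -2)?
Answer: 961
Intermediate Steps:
Function('B')(K) = 0 (Function('B')(K) = Mul(Rational(1, 9), Add(K, Mul(-1, K))) = Mul(Rational(1, 9), 0) = 0)
Function('W')(d, t) = Mul(-2, t) (Function('W')(d, t) = Mul(-1, Mul(2, t)) = Mul(-2, t))
Function('L')(I, J) = 4 (Function('L')(I, J) = Mul(-2, -2) = 4)
Y = 3 (Y = Add(7, Mul(-1, 4)) = Add(7, -4) = 3)
Pow(Add(-34, Y), 2) = Pow(Add(-34, 3), 2) = Pow(-31, 2) = 961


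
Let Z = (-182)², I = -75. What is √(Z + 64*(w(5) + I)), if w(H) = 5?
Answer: 2*√7161 ≈ 169.25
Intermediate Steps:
Z = 33124
√(Z + 64*(w(5) + I)) = √(33124 + 64*(5 - 75)) = √(33124 + 64*(-70)) = √(33124 - 4480) = √28644 = 2*√7161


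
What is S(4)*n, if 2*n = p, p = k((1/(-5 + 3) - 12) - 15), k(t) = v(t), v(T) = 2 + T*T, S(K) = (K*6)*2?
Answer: 18198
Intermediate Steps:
S(K) = 12*K (S(K) = (6*K)*2 = 12*K)
v(T) = 2 + T**2
k(t) = 2 + t**2
p = 3033/4 (p = 2 + ((1/(-5 + 3) - 12) - 15)**2 = 2 + ((1/(-2) - 12) - 15)**2 = 2 + ((-1/2 - 12) - 15)**2 = 2 + (-25/2 - 15)**2 = 2 + (-55/2)**2 = 2 + 3025/4 = 3033/4 ≈ 758.25)
n = 3033/8 (n = (1/2)*(3033/4) = 3033/8 ≈ 379.13)
S(4)*n = (12*4)*(3033/8) = 48*(3033/8) = 18198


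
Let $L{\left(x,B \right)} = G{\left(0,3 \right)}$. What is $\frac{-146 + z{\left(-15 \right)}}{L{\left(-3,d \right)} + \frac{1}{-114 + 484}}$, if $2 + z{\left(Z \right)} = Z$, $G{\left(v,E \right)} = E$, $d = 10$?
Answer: $- \frac{60310}{1111} \approx -54.284$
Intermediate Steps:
$L{\left(x,B \right)} = 3$
$z{\left(Z \right)} = -2 + Z$
$\frac{-146 + z{\left(-15 \right)}}{L{\left(-3,d \right)} + \frac{1}{-114 + 484}} = \frac{-146 - 17}{3 + \frac{1}{-114 + 484}} = \frac{-146 - 17}{3 + \frac{1}{370}} = - \frac{163}{3 + \frac{1}{370}} = - \frac{163}{\frac{1111}{370}} = \left(-163\right) \frac{370}{1111} = - \frac{60310}{1111}$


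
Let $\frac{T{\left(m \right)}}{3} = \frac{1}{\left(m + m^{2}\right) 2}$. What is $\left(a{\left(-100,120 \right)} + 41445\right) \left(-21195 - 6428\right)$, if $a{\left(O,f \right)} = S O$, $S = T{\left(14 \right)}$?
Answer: $- \frac{8013708530}{7} \approx -1.1448 \cdot 10^{9}$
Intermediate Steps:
$T{\left(m \right)} = \frac{3}{2 m + 2 m^{2}}$ ($T{\left(m \right)} = \frac{3}{\left(m + m^{2}\right) 2} = \frac{3}{2 m + 2 m^{2}}$)
$S = \frac{1}{140}$ ($S = \frac{3}{2 \cdot 14 \left(1 + 14\right)} = \frac{3}{2} \cdot \frac{1}{14} \cdot \frac{1}{15} = \frac{1}{140} \approx 0.0071429$)
$a{\left(O,f \right)} = \frac{O}{140}$
$\left(a{\left(-100,120 \right)} + 41445\right) \left(-21195 - 6428\right) = \left(\frac{1}{140} \left(-100\right) + 41445\right) \left(-21195 - 6428\right) = \left(- \frac{5}{7} + 41445\right) \left(-27623\right) = \frac{290110}{7} \left(-27623\right) = - \frac{8013708530}{7}$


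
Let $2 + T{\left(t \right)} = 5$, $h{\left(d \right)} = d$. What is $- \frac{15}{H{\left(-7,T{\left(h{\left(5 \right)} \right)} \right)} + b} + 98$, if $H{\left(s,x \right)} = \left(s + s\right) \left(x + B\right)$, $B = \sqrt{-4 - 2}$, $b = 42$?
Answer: $98 - \frac{5 i \sqrt{6}}{28} \approx 98.0 - 0.43741 i$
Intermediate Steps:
$T{\left(t \right)} = 3$ ($T{\left(t \right)} = -2 + 5 = 3$)
$B = i \sqrt{6}$ ($B = \sqrt{-6} = i \sqrt{6} \approx 2.4495 i$)
$H{\left(s,x \right)} = 2 s \left(x + i \sqrt{6}\right)$ ($H{\left(s,x \right)} = \left(s + s\right) \left(x + i \sqrt{6}\right) = 2 s \left(x + i \sqrt{6}\right)$)
$- \frac{15}{H{\left(-7,T{\left(h{\left(5 \right)} \right)} \right)} + b} + 98 = - \frac{15}{2 \left(-7\right) \left(3 + i \sqrt{6}\right) + 42} + 98 = - \frac{15}{\left(-42 - 14 i \sqrt{6}\right) + 42} + 98 = - \frac{15}{\left(-14\right) i \sqrt{6}} + 98 = - 15 \frac{i \sqrt{6}}{84} + 98 = - \frac{5 i \sqrt{6}}{28} + 98 = 98 - \frac{5 i \sqrt{6}}{28}$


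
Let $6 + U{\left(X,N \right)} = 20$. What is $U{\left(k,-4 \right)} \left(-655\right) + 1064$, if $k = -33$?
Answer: $-8106$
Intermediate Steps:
$U{\left(X,N \right)} = 14$ ($U{\left(X,N \right)} = -6 + 20 = 14$)
$U{\left(k,-4 \right)} \left(-655\right) + 1064 = 14 \left(-655\right) + 1064 = -9170 + 1064 = -8106$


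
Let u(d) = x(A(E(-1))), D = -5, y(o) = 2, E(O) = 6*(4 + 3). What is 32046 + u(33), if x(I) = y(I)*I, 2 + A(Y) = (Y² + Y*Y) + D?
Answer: 39088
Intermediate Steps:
E(O) = 42 (E(O) = 6*7 = 42)
A(Y) = -7 + 2*Y² (A(Y) = -2 + ((Y² + Y*Y) - 5) = -2 + ((Y² + Y²) - 5) = -2 + (2*Y² - 5) = -2 + (-5 + 2*Y²) = -7 + 2*Y²)
x(I) = 2*I
u(d) = 7042 (u(d) = 2*(-7 + 2*42²) = 2*(-7 + 2*1764) = 2*(-7 + 3528) = 2*3521 = 7042)
32046 + u(33) = 32046 + 7042 = 39088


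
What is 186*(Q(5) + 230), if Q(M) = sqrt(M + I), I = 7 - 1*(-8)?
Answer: 42780 + 372*sqrt(5) ≈ 43612.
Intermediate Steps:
I = 15 (I = 7 + 8 = 15)
Q(M) = sqrt(15 + M) (Q(M) = sqrt(M + 15) = sqrt(15 + M))
186*(Q(5) + 230) = 186*(sqrt(15 + 5) + 230) = 186*(sqrt(20) + 230) = 186*(2*sqrt(5) + 230) = 186*(230 + 2*sqrt(5)) = 42780 + 372*sqrt(5)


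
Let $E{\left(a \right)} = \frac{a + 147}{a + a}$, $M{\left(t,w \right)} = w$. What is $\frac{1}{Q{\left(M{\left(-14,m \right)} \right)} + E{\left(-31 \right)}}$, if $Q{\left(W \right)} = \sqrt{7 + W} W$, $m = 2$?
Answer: $\frac{31}{128} \approx 0.24219$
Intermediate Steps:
$E{\left(a \right)} = \frac{147 + a}{2 a}$
$Q{\left(W \right)} = W \sqrt{7 + W}$
$\frac{1}{Q{\left(M{\left(-14,m \right)} \right)} + E{\left(-31 \right)}} = \frac{1}{2 \sqrt{7 + 2} + \frac{147 - 31}{2 \left(-31\right)}} = \frac{1}{2 \sqrt{9} + \frac{1}{2} \left(- \frac{1}{31}\right) 116} = \frac{1}{2 \cdot 3 - \frac{58}{31}} = \frac{1}{6 - \frac{58}{31}} = \frac{1}{\frac{128}{31}} = \frac{31}{128}$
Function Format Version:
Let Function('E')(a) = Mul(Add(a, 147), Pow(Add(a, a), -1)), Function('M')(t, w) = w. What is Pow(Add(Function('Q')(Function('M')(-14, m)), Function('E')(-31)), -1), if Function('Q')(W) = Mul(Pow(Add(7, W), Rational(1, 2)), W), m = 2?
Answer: Rational(31, 128) ≈ 0.24219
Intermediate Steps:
Function('E')(a) = Mul(Rational(1, 2), Pow(a, -1), Add(147, a)) (Function('E')(a) = Mul(Add(147, a), Pow(Mul(2, a), -1)) = Mul(Add(147, a), Mul(Rational(1, 2), Pow(a, -1))) = Mul(Rational(1, 2), Pow(a, -1), Add(147, a)))
Function('Q')(W) = Mul(W, Pow(Add(7, W), Rational(1, 2)))
Pow(Add(Function('Q')(Function('M')(-14, m)), Function('E')(-31)), -1) = Pow(Add(Mul(2, Pow(Add(7, 2), Rational(1, 2))), Mul(Rational(1, 2), Pow(-31, -1), Add(147, -31))), -1) = Pow(Add(Mul(2, Pow(9, Rational(1, 2))), Mul(Rational(1, 2), Rational(-1, 31), 116)), -1) = Pow(Add(Mul(2, 3), Rational(-58, 31)), -1) = Pow(Add(6, Rational(-58, 31)), -1) = Pow(Rational(128, 31), -1) = Rational(31, 128)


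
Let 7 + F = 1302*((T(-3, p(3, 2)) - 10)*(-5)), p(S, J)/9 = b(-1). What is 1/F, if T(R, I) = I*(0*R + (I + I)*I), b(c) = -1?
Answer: 1/9556673 ≈ 1.0464e-7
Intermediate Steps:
p(S, J) = -9 (p(S, J) = 9*(-1) = -9)
T(R, I) = 2*I**3 (T(R, I) = I*(0 + (2*I)*I) = I*(0 + 2*I**2) = I*(2*I**2) = 2*I**3)
F = 9556673 (F = -7 + 1302*((2*(-9)**3 - 10)*(-5)) = -7 + 1302*((2*(-729) - 10)*(-5)) = -7 + 1302*((-1458 - 10)*(-5)) = -7 + 1302*(-1468*(-5)) = -7 + 1302*7340 = -7 + 9556680 = 9556673)
1/F = 1/9556673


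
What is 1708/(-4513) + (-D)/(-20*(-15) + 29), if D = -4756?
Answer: 20901896/1484777 ≈ 14.077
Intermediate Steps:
1708/(-4513) + (-D)/(-20*(-15) + 29) = 1708/(-4513) + (-1*(-4756))/(-20*(-15) + 29) = 1708*(-1/4513) + 4756/(300 + 29) = -1708/4513 + 4756/329 = 20901896/1484777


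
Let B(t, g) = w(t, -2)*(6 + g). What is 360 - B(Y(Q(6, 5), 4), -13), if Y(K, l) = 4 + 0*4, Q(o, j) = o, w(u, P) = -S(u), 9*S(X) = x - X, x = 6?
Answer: 3226/9 ≈ 358.44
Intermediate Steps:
S(X) = ⅔ - X/9 (S(X) = (6 - X)/9 = ⅔ - X/9)
w(u, P) = -⅔ + u/9 (w(u, P) = -(⅔ - u/9) = -⅔ + u/9)
Y(K, l) = 4 (Y(K, l) = 4 + 0 = 4)
B(t, g) = (6 + g)*(-⅔ + t/9) (B(t, g) = (-⅔ + t/9)*(6 + g) = (6 + g)*(-⅔ + t/9))
360 - B(Y(Q(6, 5), 4), -13) = 360 - (-6 + 4)*(6 - 13)/9 = 360 - (-2)*(-7)/9 = 360 - 1*14/9 = 360 - 14/9 = 3226/9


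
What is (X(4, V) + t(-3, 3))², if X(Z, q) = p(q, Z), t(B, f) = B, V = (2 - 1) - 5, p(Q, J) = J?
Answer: 1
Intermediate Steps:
V = -4 (V = 1 - 5 = -4)
X(Z, q) = Z
(X(4, V) + t(-3, 3))² = (4 - 3)² = 1² = 1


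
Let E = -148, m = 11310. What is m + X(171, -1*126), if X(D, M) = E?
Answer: 11162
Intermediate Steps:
X(D, M) = -148
m + X(171, -1*126) = 11310 - 148 = 11162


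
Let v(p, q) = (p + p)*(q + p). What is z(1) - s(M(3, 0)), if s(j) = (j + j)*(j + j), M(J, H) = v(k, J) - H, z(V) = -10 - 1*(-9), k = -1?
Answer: -65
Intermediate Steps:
v(p, q) = 2*p*(p + q) (v(p, q) = (2*p)*(p + q) = 2*p*(p + q))
z(V) = -1 (z(V) = -10 + 9 = -1)
M(J, H) = 2 - H - 2*J (M(J, H) = 2*(-1)*(-1 + J) - H = (2 - 2*J) - H = 2 - H - 2*J)
s(j) = 4*j**2 (s(j) = (2*j)*(2*j) = 4*j**2)
z(1) - s(M(3, 0)) = -1 - 4*(2 - 1*0 - 2*3)**2 = -1 - 4*(2 + 0 - 6)**2 = -1 - 4*(-4)**2 = -1 - 4*16 = -1 - 1*64 = -1 - 64 = -65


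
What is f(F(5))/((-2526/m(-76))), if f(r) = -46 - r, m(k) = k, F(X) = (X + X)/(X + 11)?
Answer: -7087/5052 ≈ -1.4028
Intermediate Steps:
F(X) = 2*X/(11 + X) (F(X) = (2*X)/(11 + X) = 2*X/(11 + X))
f(F(5))/((-2526/m(-76))) = (-46 - 2*5/(11 + 5))/((-2526/(-76))) = (-46 - 2*5/16)/((-2526*(-1/76))) = (-46 - 2*5/16)/(1263/38) = (-46 - 1*5/8)*(38/1263) = (-46 - 5/8)*(38/1263) = -373/8*38/1263 = -7087/5052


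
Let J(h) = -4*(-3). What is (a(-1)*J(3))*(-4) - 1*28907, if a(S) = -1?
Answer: -28859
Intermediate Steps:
J(h) = 12
(a(-1)*J(3))*(-4) - 1*28907 = -1*12*(-4) - 1*28907 = -12*(-4) - 28907 = 48 - 28907 = -28859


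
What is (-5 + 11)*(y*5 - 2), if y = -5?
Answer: -162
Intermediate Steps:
(-5 + 11)*(y*5 - 2) = (-5 + 11)*(-5*5 - 2) = 6*(-25 - 2) = 6*(-27) = -162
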